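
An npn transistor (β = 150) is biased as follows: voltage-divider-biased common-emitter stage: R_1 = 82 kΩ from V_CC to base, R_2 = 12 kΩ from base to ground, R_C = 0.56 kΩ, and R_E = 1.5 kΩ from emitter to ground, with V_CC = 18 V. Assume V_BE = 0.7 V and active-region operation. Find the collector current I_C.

I_C ≈ 1 mA

Thevenize the base divider: V_Th = V_CC·R_2/(R_1+R_2) = 18×12/94 = 2.3 V, R_Th = R_1‖R_2 = 10.5 kΩ.
Base-emitter loop: V_Th = I_B·R_Th + V_BE + (β+1)I_B·R_E, so I_B = (2.3 − 0.7) / (10.5 + 151×1.5) = 0.00674 mA.
I_C = β·I_B = 150×0.00674 = 1.01 mA, and I_E = (β+1)I_B = 1.02 mA.
V_CE = V_CC − I_C·R_C − I_E·R_E = 18 − 1.01×0.56 − 1.02×1.5 = 15.9 V.
V_CE = 15.9 V > 0.2 V confirms active-region operation.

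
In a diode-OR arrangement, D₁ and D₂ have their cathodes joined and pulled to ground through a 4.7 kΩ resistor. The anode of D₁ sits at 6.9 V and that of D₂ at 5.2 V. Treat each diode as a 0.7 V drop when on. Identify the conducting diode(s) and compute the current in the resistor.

Assume both conduct. Then node N would need to be at both 6.9−0.7 = 6.2 V and 5.2−0.7 = 4.5 V, which is impossible.
Assume only D₁ conducts: V_N = 6.9 − 0.7 = 6.2 V, so I_R = 6.2/4.7 = 1.32 mA.
Check D₂: its anode-to-cathode voltage is 5.2 − 6.2 = -1 V < 0.7 V, so it is off. The assumption is consistent.

Only D₁ conducts; I_R ≈ 1.3 mA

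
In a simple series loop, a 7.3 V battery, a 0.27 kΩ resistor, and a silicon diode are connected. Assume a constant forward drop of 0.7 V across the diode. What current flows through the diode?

I ≈ 24 mA

KVL around the loop: 7.3 = V_D + I·R = 0.7 + I × 0.27 kΩ.
So I = (7.3 − 0.7) / 0.27 kΩ = 6.6 / 0.27 = 24.4 mA.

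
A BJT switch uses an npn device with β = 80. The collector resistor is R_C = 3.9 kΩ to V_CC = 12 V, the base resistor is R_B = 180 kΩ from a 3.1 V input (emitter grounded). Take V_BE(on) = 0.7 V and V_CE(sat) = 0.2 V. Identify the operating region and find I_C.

Assume active. Base-emitter loop: I_B = (V_BB − V_BE)/R_B = (3.1 − 0.7)/180 = 0.0133 mA.
I_C = β·I_B = 80×0.0133 = 1.07 mA.
V_CE = V_CC − I_C·R_C = 12 − 1.07×3.9 = 7.84 V > V_CE(sat), so the active-region assumption holds.

active; I_C ≈ 1.1 mA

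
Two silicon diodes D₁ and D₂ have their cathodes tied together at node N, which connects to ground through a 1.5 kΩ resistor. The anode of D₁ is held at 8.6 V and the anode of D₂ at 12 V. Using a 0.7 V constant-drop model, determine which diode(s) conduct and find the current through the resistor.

Only D₂ conducts; I_R ≈ 7.5 mA

Assume both conduct. Then node N would need to be at both 8.6−0.7 = 7.9 V and 12−0.7 = 11.3 V, which is impossible.
Assume only D₂ conducts: V_N = 12 − 0.7 = 11.3 V, so I_R = 11.3/1.5 = 7.53 mA.
Check D₁: its anode-to-cathode voltage is 8.6 − 11.3 = -2.7 V < 0.7 V, so it is off. The assumption is consistent.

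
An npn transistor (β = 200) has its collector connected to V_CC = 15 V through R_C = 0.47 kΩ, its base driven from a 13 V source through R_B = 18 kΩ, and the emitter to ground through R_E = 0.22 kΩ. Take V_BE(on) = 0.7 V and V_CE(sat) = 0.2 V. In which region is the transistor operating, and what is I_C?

Assume active: I_B = (13 − 0.7)/(18 + 201×0.22) = 0.198 mA, I_C = β·I_B = 39.5 mA.
Then V_CE = 15 − 39.5×0.47 − 39.7×0.22 = -12.3 V < 0.2 V — the active assumption fails.
Re-solve with V_CE = 0.2 V. KCL at the emitter: V_E/R_E = (V_BB−0.7−V_E)/R_B + (V_CC−0.2−V_E)/R_C, giving V_E = 4.78 V.
I_C = (V_CC − 0.2 − V_E)/R_C = (14.8 − 4.78)/0.47 = 21.3 mA.
Check: I_B = (12.3 − 4.78)/18 = 0.418 mA, and β·I_B = 83.5 mA > I_C, confirming saturation.

saturation; I_C ≈ 21 mA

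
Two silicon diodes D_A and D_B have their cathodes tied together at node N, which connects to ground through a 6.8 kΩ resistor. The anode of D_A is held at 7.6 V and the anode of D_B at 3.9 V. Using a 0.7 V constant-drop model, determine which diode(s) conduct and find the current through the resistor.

Assume both conduct. Then node N would need to be at both 7.6−0.7 = 6.9 V and 3.9−0.7 = 3.2 V, which is impossible.
Assume only D_A conducts: V_N = 7.6 − 0.7 = 6.9 V, so I_R = 6.9/6.8 = 1.01 mA.
Check D_B: its anode-to-cathode voltage is 3.9 − 6.9 = -3 V < 0.7 V, so it is off. The assumption is consistent.

Only D_A conducts; I_R ≈ 1 mA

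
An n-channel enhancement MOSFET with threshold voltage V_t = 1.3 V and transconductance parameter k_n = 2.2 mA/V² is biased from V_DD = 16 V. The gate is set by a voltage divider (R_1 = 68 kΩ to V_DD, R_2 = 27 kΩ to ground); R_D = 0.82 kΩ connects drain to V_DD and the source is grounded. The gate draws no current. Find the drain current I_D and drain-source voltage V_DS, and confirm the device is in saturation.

I_D ≈ 12 mA, V_DS ≈ 6.5 V

V_G = V_DD·R_2/(R_1+R_2) = 16×27/95 = 4.55 V. With the source grounded, V_GS = V_G = 4.55 V.
Assume saturation: I_D = (k_n/2)(V_GS − V_t)² = (2.2/2)×(4.55 − 1.3)² = 1.1×3.25² = 11.6 mA.
V_DS = V_DD − I_D·R_D = 16 − 11.6×0.82 = 6.49 V.
Saturation requires V_DS ≥ V_GS − V_t = 3.25 V; 6.49 ≥ 3.25 ✓.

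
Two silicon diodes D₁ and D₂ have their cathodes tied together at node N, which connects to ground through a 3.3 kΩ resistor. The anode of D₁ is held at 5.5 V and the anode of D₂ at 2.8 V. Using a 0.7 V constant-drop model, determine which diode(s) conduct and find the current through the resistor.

Only D₁ conducts; I_R ≈ 1.5 mA

Assume both conduct. Then node N would need to be at both 5.5−0.7 = 4.8 V and 2.8−0.7 = 2.1 V, which is impossible.
Assume only D₁ conducts: V_N = 5.5 − 0.7 = 4.8 V, so I_R = 4.8/3.3 = 1.45 mA.
Check D₂: its anode-to-cathode voltage is 2.8 − 4.8 = -2 V < 0.7 V, so it is off. The assumption is consistent.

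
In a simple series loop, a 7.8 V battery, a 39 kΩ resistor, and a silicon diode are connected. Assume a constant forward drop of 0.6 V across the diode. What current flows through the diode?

I ≈ 0.18 mA

KVL around the loop: 7.8 = V_D + I·R = 0.6 + I × 39 kΩ.
So I = (7.8 − 0.6) / 39 kΩ = 7.2 / 39 = 0.185 mA.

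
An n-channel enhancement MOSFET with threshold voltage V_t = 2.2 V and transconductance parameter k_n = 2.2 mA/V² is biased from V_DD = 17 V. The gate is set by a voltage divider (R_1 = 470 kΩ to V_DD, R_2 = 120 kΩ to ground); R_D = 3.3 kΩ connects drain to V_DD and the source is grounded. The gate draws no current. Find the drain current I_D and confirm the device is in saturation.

I_D ≈ 1.7 mA

V_G = V_DD·R_2/(R_1+R_2) = 17×120/590 = 3.46 V. With the source grounded, V_GS = V_G = 3.46 V.
Assume saturation: I_D = (k_n/2)(V_GS − V_t)² = (2.2/2)×(3.46 − 2.2)² = 1.1×1.26² = 1.74 mA.
V_DS = V_DD − I_D·R_D = 17 − 1.74×3.3 = 11.3 V.
Saturation requires V_DS ≥ V_GS − V_t = 1.26 V; 11.3 ≥ 1.26 ✓.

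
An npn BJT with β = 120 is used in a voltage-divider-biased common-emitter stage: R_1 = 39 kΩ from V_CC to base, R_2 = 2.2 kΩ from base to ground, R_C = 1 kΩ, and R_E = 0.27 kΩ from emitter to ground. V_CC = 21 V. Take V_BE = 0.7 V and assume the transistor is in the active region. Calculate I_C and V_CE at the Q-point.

Thevenize the base divider: V_Th = V_CC·R_2/(R_1+R_2) = 21×2.2/41.2 = 1.12 V, R_Th = R_1‖R_2 = 2.08 kΩ.
Base-emitter loop: V_Th = I_B·R_Th + V_BE + (β+1)I_B·R_E, so I_B = (1.12 − 0.7) / (2.08 + 121×0.27) = 0.0121 mA.
I_C = β·I_B = 120×0.0121 = 1.45 mA, and I_E = (β+1)I_B = 1.47 mA.
V_CE = V_CC − I_C·R_C − I_E·R_E = 21 − 1.45×1 − 1.47×0.27 = 19.1 V.
V_CE = 19.1 V > 0.2 V confirms active-region operation.

I_C ≈ 1.5 mA, V_CE ≈ 19 V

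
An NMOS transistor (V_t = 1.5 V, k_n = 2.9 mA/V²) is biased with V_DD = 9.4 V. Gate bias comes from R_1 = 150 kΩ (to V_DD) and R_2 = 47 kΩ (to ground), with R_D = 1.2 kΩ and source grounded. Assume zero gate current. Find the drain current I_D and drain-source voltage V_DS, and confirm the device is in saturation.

V_G = V_DD·R_2/(R_1+R_2) = 9.4×47/197 = 2.24 V. With the source grounded, V_GS = V_G = 2.24 V.
Assume saturation: I_D = (k_n/2)(V_GS − V_t)² = (2.9/2)×(2.24 − 1.5)² = 1.45×0.743² = 0.8 mA.
V_DS = V_DD − I_D·R_D = 9.4 − 0.8×1.2 = 8.44 V.
Saturation requires V_DS ≥ V_GS − V_t = 0.743 V; 8.44 ≥ 0.743 ✓.

I_D ≈ 0.8 mA, V_DS ≈ 8.4 V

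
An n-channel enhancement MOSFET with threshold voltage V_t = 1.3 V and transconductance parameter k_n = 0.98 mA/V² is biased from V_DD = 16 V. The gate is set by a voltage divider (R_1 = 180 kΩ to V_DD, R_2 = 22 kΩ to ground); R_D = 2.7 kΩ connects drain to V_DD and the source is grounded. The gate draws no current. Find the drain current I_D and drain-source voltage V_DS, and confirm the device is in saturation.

I_D ≈ 0.096 mA, V_DS ≈ 16 V

V_G = V_DD·R_2/(R_1+R_2) = 16×22/202 = 1.74 V. With the source grounded, V_GS = V_G = 1.74 V.
Assume saturation: I_D = (k_n/2)(V_GS − V_t)² = (0.98/2)×(1.74 − 1.3)² = 0.49×0.443² = 0.096 mA.
V_DS = V_DD − I_D·R_D = 16 − 0.096×2.7 = 15.7 V.
Saturation requires V_DS ≥ V_GS − V_t = 0.443 V; 15.7 ≥ 0.443 ✓.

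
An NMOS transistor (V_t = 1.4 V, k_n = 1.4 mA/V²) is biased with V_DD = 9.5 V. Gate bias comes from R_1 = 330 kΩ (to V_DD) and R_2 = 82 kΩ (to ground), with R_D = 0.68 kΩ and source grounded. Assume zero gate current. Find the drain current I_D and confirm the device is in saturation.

I_D ≈ 0.17 mA

V_G = V_DD·R_2/(R_1+R_2) = 9.5×82/412 = 1.89 V. With the source grounded, V_GS = V_G = 1.89 V.
Assume saturation: I_D = (k_n/2)(V_GS − V_t)² = (1.4/2)×(1.89 − 1.4)² = 0.7×0.491² = 0.169 mA.
V_DS = V_DD − I_D·R_D = 9.5 − 0.169×0.68 = 9.39 V.
Saturation requires V_DS ≥ V_GS − V_t = 0.491 V; 9.39 ≥ 0.491 ✓.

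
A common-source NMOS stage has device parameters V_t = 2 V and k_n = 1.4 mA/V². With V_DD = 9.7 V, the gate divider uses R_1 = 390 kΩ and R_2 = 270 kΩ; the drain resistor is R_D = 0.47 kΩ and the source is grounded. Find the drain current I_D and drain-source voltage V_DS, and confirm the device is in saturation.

I_D ≈ 2.7 mA, V_DS ≈ 8.4 V

V_G = V_DD·R_2/(R_1+R_2) = 9.7×270/660 = 3.97 V. With the source grounded, V_GS = V_G = 3.97 V.
Assume saturation: I_D = (k_n/2)(V_GS − V_t)² = (1.4/2)×(3.97 − 2)² = 0.7×1.97² = 2.71 mA.
V_DS = V_DD − I_D·R_D = 9.7 − 2.71×0.47 = 8.43 V.
Saturation requires V_DS ≥ V_GS − V_t = 1.97 V; 8.43 ≥ 1.97 ✓.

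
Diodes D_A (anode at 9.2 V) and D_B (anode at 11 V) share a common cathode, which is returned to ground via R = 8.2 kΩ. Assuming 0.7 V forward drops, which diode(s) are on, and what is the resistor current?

Only D_B conducts; I_R ≈ 1.3 mA

Assume both conduct. Then node N would need to be at both 9.2−0.7 = 8.5 V and 11−0.7 = 10.3 V, which is impossible.
Assume only D_B conducts: V_N = 11 − 0.7 = 10.3 V, so I_R = 10.3/8.2 = 1.26 mA.
Check D_A: its anode-to-cathode voltage is 9.2 − 10.3 = -1.1 V < 0.7 V, so it is off. The assumption is consistent.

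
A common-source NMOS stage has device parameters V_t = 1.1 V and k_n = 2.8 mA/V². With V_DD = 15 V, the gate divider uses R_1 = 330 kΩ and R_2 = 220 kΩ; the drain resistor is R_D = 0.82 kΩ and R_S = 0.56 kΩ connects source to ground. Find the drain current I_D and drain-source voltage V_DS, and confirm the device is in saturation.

V_G = V_DD·R_2/(R_1+R_2) = 15×220/550 = 6 V.
Assume saturation: I_D = (k_n/2)(V_GS − V_t)² with V_GS = V_G − I_D·R_S = 6 − 0.56·I_D.
Substituting gives 0.439·I_D² − 8.68·I_D + 33.6 = 0, with roots I_D = 5.28 or 14.5 mA.
The root I_D = 14.5 mA gives V_GS = -2.12 V ≤ V_t, so take I_D = 5.28 mA.
Then V_GS = 3.04 V and V_DS = V_DD − I_D(R_D+R_S) = 15 − 5.28×1.38 = 7.71 V.
Saturation requires V_DS ≥ V_GS − V_t = 1.94 V; 7.71 ≥ 1.94 ✓.

I_D ≈ 5.3 mA, V_DS ≈ 7.7 V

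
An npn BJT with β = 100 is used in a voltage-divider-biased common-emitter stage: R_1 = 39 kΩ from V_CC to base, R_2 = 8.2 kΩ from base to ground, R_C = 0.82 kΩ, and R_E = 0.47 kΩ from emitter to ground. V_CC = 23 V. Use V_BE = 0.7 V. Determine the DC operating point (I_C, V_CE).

Thevenize the base divider: V_Th = V_CC·R_2/(R_1+R_2) = 23×8.2/47.2 = 4 V, R_Th = R_1‖R_2 = 6.78 kΩ.
Base-emitter loop: V_Th = I_B·R_Th + V_BE + (β+1)I_B·R_E, so I_B = (4 − 0.7) / (6.78 + 101×0.47) = 0.0608 mA.
I_C = β·I_B = 100×0.0608 = 6.08 mA, and I_E = (β+1)I_B = 6.14 mA.
V_CE = V_CC − I_C·R_C − I_E·R_E = 23 − 6.08×0.82 − 6.14×0.47 = 15.1 V.
V_CE = 15.1 V > 0.2 V confirms active-region operation.

I_C ≈ 6.1 mA, V_CE ≈ 15 V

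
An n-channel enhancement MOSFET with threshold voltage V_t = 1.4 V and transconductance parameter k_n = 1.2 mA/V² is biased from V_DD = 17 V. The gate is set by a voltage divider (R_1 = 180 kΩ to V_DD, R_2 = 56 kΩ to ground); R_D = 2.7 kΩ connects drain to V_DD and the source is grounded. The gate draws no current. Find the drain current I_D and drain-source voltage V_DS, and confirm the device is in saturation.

I_D ≈ 4.2 mA, V_DS ≈ 5.8 V

V_G = V_DD·R_2/(R_1+R_2) = 17×56/236 = 4.03 V. With the source grounded, V_GS = V_G = 4.03 V.
Assume saturation: I_D = (k_n/2)(V_GS − V_t)² = (1.2/2)×(4.03 − 1.4)² = 0.6×2.63² = 4.16 mA.
V_DS = V_DD − I_D·R_D = 17 − 4.16×2.7 = 5.76 V.
Saturation requires V_DS ≥ V_GS − V_t = 2.63 V; 5.76 ≥ 2.63 ✓.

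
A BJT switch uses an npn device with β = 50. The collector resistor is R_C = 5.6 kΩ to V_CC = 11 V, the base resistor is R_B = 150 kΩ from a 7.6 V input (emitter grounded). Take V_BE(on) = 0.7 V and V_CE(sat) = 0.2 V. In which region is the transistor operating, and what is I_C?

saturation; I_C ≈ 1.9 mA

Assume active: I_B = (7.6 − 0.7)/150 = 0.046 mA, giving I_C = β·I_B = 2.3 mA.
But then V_CE = 11 − 2.3×5.6 = -1.88 V < V_CE(sat) = 0.2 V — impossible in the active region.
So the transistor is saturated. With V_CE = 0.2 V, I_C = (V_CC − 0.2)/R_C = 10.8/5.6 = 1.93 mA.
Check: β·I_B = 2.3 mA > I_C = 1.93 mA, confirming saturation.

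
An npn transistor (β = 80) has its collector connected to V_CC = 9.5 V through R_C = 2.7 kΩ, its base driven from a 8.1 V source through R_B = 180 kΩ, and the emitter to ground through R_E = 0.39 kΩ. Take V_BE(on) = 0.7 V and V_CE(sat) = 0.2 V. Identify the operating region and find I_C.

Assume active. Base-emitter loop: I_B = (V_BB − V_BE)/(R_B + (β+1)R_E) = (8.1 − 0.7)/(180 + 81×0.39) = 0.035 mA.
I_C = β·I_B = 80×0.035 = 2.8 mA.
V_CE = V_CC − I_C·R_C − I_E·R_E = 9.5 − 2.8×2.7 − 2.83×0.39 = 0.841 V > V_CE(sat), so the active-region assumption holds.

active; I_C ≈ 2.8 mA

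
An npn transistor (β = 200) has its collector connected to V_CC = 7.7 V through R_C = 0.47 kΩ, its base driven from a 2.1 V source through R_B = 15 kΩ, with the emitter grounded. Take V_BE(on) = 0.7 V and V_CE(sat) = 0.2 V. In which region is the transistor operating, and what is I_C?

saturation; I_C ≈ 16 mA

Assume active: I_B = (2.1 − 0.7)/15 = 0.0933 mA, giving I_C = β·I_B = 18.7 mA.
But then V_CE = 7.7 − 18.7×0.47 = -1.07 V < V_CE(sat) = 0.2 V — impossible in the active region.
So the transistor is saturated. With V_CE = 0.2 V, I_C = (V_CC − 0.2)/R_C = 7.5/0.47 = 16 mA.
Check: β·I_B = 18.7 mA > I_C = 16 mA, confirming saturation.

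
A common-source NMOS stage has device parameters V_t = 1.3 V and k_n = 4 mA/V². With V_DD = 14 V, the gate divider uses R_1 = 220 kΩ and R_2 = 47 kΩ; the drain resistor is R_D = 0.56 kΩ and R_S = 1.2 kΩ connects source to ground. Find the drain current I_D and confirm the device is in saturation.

V_G = V_DD·R_2/(R_1+R_2) = 14×47/267 = 2.46 V.
Assume saturation: I_D = (k_n/2)(V_GS − V_t)² with V_GS = V_G − I_D·R_S = 2.46 − 1.2·I_D.
Substituting gives 2.88·I_D² − 6.59·I_D + 2.71 = 0, with roots I_D = 0.538 or 1.75 mA.
The root I_D = 1.75 mA gives V_GS = 0.365 V ≤ V_t, so take I_D = 0.538 mA.
Then V_GS = 1.82 V and V_DS = V_DD − I_D(R_D+R_S) = 14 − 0.538×1.76 = 13.1 V.
Saturation requires V_DS ≥ V_GS − V_t = 0.519 V; 13.1 ≥ 0.519 ✓.

I_D ≈ 0.54 mA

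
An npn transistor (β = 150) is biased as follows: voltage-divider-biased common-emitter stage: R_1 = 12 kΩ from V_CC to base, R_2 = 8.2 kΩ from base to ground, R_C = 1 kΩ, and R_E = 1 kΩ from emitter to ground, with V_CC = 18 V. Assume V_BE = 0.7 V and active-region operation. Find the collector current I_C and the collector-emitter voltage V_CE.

I_C ≈ 6.4 mA, V_CE ≈ 5.2 V

Thevenize the base divider: V_Th = V_CC·R_2/(R_1+R_2) = 18×8.2/20.2 = 7.31 V, R_Th = R_1‖R_2 = 4.87 kΩ.
Base-emitter loop: V_Th = I_B·R_Th + V_BE + (β+1)I_B·R_E, so I_B = (7.31 − 0.7) / (4.87 + 151×1) = 0.0424 mA.
I_C = β·I_B = 150×0.0424 = 6.36 mA, and I_E = (β+1)I_B = 6.4 mA.
V_CE = V_CC − I_C·R_C − I_E·R_E = 18 − 6.36×1 − 6.4×1 = 5.24 V.
V_CE = 5.24 V > 0.2 V confirms active-region operation.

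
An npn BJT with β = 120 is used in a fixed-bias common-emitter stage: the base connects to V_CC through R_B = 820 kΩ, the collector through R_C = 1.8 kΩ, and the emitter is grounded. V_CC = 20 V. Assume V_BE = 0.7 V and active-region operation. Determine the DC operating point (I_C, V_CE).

Base loop: V_CC = I_B·R_B + V_BE, so I_B = (20 − 0.7)/820 kΩ = 0.0235 mA.
In the active region I_C = β·I_B = 120 × 0.0235 = 2.82 mA.
Collector loop: V_CE = V_CC − I_C·R_C = 20 − 2.82×1.8 = 14.9 V.
Since V_CE = 14.9 V > V_CE(sat) ≈ 0.2 V, the transistor is in the active region as assumed.

I_C ≈ 2.8 mA, V_CE ≈ 15 V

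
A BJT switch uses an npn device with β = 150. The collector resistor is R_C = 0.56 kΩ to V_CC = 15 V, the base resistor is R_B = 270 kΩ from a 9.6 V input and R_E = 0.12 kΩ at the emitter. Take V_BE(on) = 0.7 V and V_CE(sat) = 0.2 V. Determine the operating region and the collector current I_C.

active; I_C ≈ 4.6 mA

Assume active. Base-emitter loop: I_B = (V_BB − V_BE)/(R_B + (β+1)R_E) = (9.6 − 0.7)/(270 + 151×0.12) = 0.0309 mA.
I_C = β·I_B = 150×0.0309 = 4.63 mA.
V_CE = V_CC − I_C·R_C − I_E·R_E = 15 − 4.63×0.56 − 4.66×0.12 = 11.8 V > V_CE(sat), so the active-region assumption holds.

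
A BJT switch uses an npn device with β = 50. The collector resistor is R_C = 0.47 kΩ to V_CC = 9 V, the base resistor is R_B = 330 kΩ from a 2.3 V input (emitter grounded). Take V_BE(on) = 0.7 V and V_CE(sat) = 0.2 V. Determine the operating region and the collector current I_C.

Assume active. Base-emitter loop: I_B = (V_BB − V_BE)/R_B = (2.3 − 0.7)/330 = 0.00485 mA.
I_C = β·I_B = 50×0.00485 = 0.242 mA.
V_CE = V_CC − I_C·R_C = 9 − 0.242×0.47 = 8.89 V > V_CE(sat), so the active-region assumption holds.

active; I_C ≈ 0.24 mA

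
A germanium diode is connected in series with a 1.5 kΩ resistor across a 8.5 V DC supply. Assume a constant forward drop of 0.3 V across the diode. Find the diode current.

I ≈ 5.5 mA

KVL around the loop: 8.5 = V_D + I·R = 0.3 + I × 1.5 kΩ.
So I = (8.5 − 0.3) / 1.5 kΩ = 8.2 / 1.5 = 5.47 mA.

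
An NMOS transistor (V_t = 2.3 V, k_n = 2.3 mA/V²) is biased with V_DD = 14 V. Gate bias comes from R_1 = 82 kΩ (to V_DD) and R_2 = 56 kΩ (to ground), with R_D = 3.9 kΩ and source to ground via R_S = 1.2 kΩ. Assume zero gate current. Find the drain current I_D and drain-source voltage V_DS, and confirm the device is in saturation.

I_D ≈ 1.8 mA, V_DS ≈ 4.9 V

V_G = V_DD·R_2/(R_1+R_2) = 14×56/138 = 5.68 V.
Assume saturation: I_D = (k_n/2)(V_GS − V_t)² with V_GS = V_G − I_D·R_S = 5.68 − 1.2·I_D.
Substituting gives 1.66·I_D² − 10.3·I_D + 13.1 = 0, with roots I_D = 1.78 or 4.46 mA.
The root I_D = 4.46 mA gives V_GS = 0.331 V ≤ V_t, so take I_D = 1.78 mA.
Then V_GS = 3.54 V and V_DS = V_DD − I_D(R_D+R_S) = 14 − 1.78×5.1 = 4.92 V.
Saturation requires V_DS ≥ V_GS − V_t = 1.24 V; 4.92 ≥ 1.24 ✓.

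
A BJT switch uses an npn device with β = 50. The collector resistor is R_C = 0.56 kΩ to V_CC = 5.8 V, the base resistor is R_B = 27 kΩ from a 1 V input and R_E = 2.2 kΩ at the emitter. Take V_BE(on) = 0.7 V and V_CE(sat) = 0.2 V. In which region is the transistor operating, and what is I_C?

Assume active. Base-emitter loop: I_B = (V_BB − V_BE)/(R_B + (β+1)R_E) = (1 − 0.7)/(27 + 51×2.2) = 0.00216 mA.
I_C = β·I_B = 50×0.00216 = 0.108 mA.
V_CE = V_CC − I_C·R_C − I_E·R_E = 5.8 − 0.108×0.56 − 0.11×2.2 = 5.5 V > V_CE(sat), so the active-region assumption holds.

active; I_C ≈ 0.11 mA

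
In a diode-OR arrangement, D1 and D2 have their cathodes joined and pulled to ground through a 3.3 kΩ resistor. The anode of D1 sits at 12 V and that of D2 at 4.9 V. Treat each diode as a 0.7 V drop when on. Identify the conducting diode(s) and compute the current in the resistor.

Assume both conduct. Then node N would need to be at both 12−0.7 = 11.3 V and 4.9−0.7 = 4.2 V, which is impossible.
Assume only D1 conducts: V_N = 12 − 0.7 = 11.3 V, so I_R = 11.3/3.3 = 3.42 mA.
Check D2: its anode-to-cathode voltage is 4.9 − 11.3 = -6.4 V < 0.7 V, so it is off. The assumption is consistent.

Only D1 conducts; I_R ≈ 3.4 mA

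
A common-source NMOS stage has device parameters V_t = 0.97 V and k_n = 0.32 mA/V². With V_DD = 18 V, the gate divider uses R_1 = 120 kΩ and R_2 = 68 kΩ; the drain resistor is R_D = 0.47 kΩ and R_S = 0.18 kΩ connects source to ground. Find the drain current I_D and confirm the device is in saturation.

I_D ≈ 3.8 mA

V_G = V_DD·R_2/(R_1+R_2) = 18×68/188 = 6.51 V.
Assume saturation: I_D = (k_n/2)(V_GS − V_t)² with V_GS = V_G − I_D·R_S = 6.51 − 0.18·I_D.
Substituting gives 0.00518·I_D² − 1.32·I_D + 4.91 = 0, with roots I_D = 3.78 or 251 mA.
The root I_D = 251 mA gives V_GS = -38.6 V ≤ V_t, so take I_D = 3.78 mA.
Then V_GS = 5.83 V and V_DS = V_DD − I_D(R_D+R_S) = 18 − 3.78×0.65 = 15.5 V.
Saturation requires V_DS ≥ V_GS − V_t = 4.86 V; 15.5 ≥ 4.86 ✓.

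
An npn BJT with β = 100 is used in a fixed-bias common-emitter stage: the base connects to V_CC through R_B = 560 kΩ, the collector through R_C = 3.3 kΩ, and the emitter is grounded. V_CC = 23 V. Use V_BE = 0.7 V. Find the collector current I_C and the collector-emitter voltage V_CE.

Base loop: V_CC = I_B·R_B + V_BE, so I_B = (23 − 0.7)/560 kΩ = 0.0398 mA.
In the active region I_C = β·I_B = 100 × 0.0398 = 3.98 mA.
Collector loop: V_CE = V_CC − I_C·R_C = 23 − 3.98×3.3 = 9.86 V.
Since V_CE = 9.86 V > V_CE(sat) ≈ 0.2 V, the transistor is in the active region as assumed.

I_C ≈ 4 mA, V_CE ≈ 9.9 V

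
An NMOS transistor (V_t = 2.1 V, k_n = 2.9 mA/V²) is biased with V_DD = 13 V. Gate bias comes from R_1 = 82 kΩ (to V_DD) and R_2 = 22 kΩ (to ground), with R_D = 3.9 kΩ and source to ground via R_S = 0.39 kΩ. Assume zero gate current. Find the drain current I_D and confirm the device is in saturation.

V_G = V_DD·R_2/(R_1+R_2) = 13×22/104 = 2.75 V.
Assume saturation: I_D = (k_n/2)(V_GS − V_t)² with V_GS = V_G − I_D·R_S = 2.75 − 0.39·I_D.
Substituting gives 0.221·I_D² − 1.74·I_D + 0.613 = 0, with roots I_D = 0.371 or 7.5 mA.
The root I_D = 7.5 mA gives V_GS = -0.174 V ≤ V_t, so take I_D = 0.371 mA.
Then V_GS = 2.61 V and V_DS = V_DD − I_D(R_D+R_S) = 13 − 0.371×4.29 = 11.4 V.
Saturation requires V_DS ≥ V_GS − V_t = 0.505 V; 11.4 ≥ 0.505 ✓.

I_D ≈ 0.37 mA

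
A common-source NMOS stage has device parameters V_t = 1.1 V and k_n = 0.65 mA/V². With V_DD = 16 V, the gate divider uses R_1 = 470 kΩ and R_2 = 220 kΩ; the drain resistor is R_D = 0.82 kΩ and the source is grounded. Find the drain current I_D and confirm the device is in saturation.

V_G = V_DD·R_2/(R_1+R_2) = 16×220/690 = 5.1 V. With the source grounded, V_GS = V_G = 5.1 V.
Assume saturation: I_D = (k_n/2)(V_GS − V_t)² = (0.65/2)×(5.1 − 1.1)² = 0.325×4² = 5.2 mA.
V_DS = V_DD − I_D·R_D = 16 − 5.2×0.82 = 11.7 V.
Saturation requires V_DS ≥ V_GS − V_t = 4 V; 11.7 ≥ 4 ✓.

I_D ≈ 5.2 mA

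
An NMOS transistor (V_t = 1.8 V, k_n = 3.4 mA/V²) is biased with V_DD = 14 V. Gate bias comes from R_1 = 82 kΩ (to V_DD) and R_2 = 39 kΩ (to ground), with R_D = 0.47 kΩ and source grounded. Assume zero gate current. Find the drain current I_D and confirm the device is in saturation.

I_D ≈ 13 mA

V_G = V_DD·R_2/(R_1+R_2) = 14×39/121 = 4.51 V. With the source grounded, V_GS = V_G = 4.51 V.
Assume saturation: I_D = (k_n/2)(V_GS − V_t)² = (3.4/2)×(4.51 − 1.8)² = 1.7×2.71² = 12.5 mA.
V_DS = V_DD − I_D·R_D = 14 − 12.5×0.47 = 8.12 V.
Saturation requires V_DS ≥ V_GS − V_t = 2.71 V; 8.12 ≥ 2.71 ✓.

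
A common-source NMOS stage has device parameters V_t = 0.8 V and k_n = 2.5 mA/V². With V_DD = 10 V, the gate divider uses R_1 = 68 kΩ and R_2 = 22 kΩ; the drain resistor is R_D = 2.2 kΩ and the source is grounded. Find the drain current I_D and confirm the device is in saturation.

I_D ≈ 3.4 mA

V_G = V_DD·R_2/(R_1+R_2) = 10×22/90 = 2.44 V. With the source grounded, V_GS = V_G = 2.44 V.
Assume saturation: I_D = (k_n/2)(V_GS − V_t)² = (2.5/2)×(2.44 − 0.8)² = 1.25×1.64² = 3.38 mA.
V_DS = V_DD − I_D·R_D = 10 − 3.38×2.2 = 2.56 V.
Saturation requires V_DS ≥ V_GS − V_t = 1.64 V; 2.56 ≥ 1.64 ✓.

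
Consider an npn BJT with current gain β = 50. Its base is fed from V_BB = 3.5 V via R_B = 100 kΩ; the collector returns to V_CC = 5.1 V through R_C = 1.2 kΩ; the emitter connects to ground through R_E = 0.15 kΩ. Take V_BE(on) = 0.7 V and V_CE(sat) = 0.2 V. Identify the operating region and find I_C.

Assume active. Base-emitter loop: I_B = (V_BB − V_BE)/(R_B + (β+1)R_E) = (3.5 − 0.7)/(100 + 51×0.15) = 0.026 mA.
I_C = β·I_B = 50×0.026 = 1.3 mA.
V_CE = V_CC − I_C·R_C − I_E·R_E = 5.1 − 1.3×1.2 − 1.33×0.15 = 3.34 V > V_CE(sat), so the active-region assumption holds.

active; I_C ≈ 1.3 mA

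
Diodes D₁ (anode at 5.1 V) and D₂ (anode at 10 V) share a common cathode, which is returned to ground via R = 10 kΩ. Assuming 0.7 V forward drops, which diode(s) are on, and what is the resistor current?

Only D₂ conducts; I_R ≈ 0.93 mA

Assume both conduct. Then node N would need to be at both 5.1−0.7 = 4.4 V and 10−0.7 = 9.3 V, which is impossible.
Assume only D₂ conducts: V_N = 10 − 0.7 = 9.3 V, so I_R = 9.3/10 = 0.93 mA.
Check D₁: its anode-to-cathode voltage is 5.1 − 9.3 = -4.2 V < 0.7 V, so it is off. The assumption is consistent.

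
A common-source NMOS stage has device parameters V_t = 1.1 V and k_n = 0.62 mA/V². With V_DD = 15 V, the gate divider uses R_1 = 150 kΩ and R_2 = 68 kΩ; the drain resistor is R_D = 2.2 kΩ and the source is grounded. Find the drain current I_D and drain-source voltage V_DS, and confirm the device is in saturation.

I_D ≈ 4 mA, V_DS ≈ 6.3 V

V_G = V_DD·R_2/(R_1+R_2) = 15×68/218 = 4.68 V. With the source grounded, V_GS = V_G = 4.68 V.
Assume saturation: I_D = (k_n/2)(V_GS − V_t)² = (0.62/2)×(4.68 − 1.1)² = 0.31×3.58² = 3.97 mA.
V_DS = V_DD − I_D·R_D = 15 − 3.97×2.2 = 6.26 V.
Saturation requires V_DS ≥ V_GS − V_t = 3.58 V; 6.26 ≥ 3.58 ✓.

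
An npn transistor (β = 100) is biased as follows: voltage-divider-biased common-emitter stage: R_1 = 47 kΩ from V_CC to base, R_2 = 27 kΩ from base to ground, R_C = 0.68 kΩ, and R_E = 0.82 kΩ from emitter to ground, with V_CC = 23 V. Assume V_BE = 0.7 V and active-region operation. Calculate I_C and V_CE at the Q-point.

I_C ≈ 7.7 mA, V_CE ≈ 11 V

Thevenize the base divider: V_Th = V_CC·R_2/(R_1+R_2) = 23×27/74 = 8.39 V, R_Th = R_1‖R_2 = 17.1 kΩ.
Base-emitter loop: V_Th = I_B·R_Th + V_BE + (β+1)I_B·R_E, so I_B = (8.39 − 0.7) / (17.1 + 101×0.82) = 0.0769 mA.
I_C = β·I_B = 100×0.0769 = 7.69 mA, and I_E = (β+1)I_B = 7.77 mA.
V_CE = V_CC − I_C·R_C − I_E·R_E = 23 − 7.69×0.68 − 7.77×0.82 = 11.4 V.
V_CE = 11.4 V > 0.2 V confirms active-region operation.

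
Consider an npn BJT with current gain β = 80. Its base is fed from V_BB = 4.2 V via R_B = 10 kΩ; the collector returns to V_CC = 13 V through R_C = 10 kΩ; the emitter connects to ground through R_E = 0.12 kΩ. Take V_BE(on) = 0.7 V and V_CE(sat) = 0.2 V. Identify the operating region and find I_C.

Assume active: I_B = (4.2 − 0.7)/(10 + 81×0.12) = 0.177 mA, I_C = β·I_B = 14.2 mA.
Then V_CE = 13 − 14.2×10 − 14.4×0.12 = -131 V < 0.2 V — the active assumption fails.
Re-solve with V_CE = 0.2 V. KCL at the emitter: V_E/R_E = (V_BB−0.7−V_E)/R_B + (V_CC−0.2−V_E)/R_C, giving V_E = 0.191 V.
I_C = (V_CC − 0.2 − V_E)/R_C = (12.8 − 0.191)/10 = 1.26 mA.
Check: I_B = (3.5 − 0.191)/10 = 0.331 mA, and β·I_B = 26.5 mA > I_C, confirming saturation.

saturation; I_C ≈ 1.3 mA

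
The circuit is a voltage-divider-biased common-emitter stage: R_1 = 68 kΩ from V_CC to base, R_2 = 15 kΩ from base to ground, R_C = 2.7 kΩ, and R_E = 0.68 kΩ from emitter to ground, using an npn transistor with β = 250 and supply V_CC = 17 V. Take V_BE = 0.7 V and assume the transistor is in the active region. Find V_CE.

Thevenize the base divider: V_Th = V_CC·R_2/(R_1+R_2) = 17×15/83 = 3.07 V, R_Th = R_1‖R_2 = 12.3 kΩ.
Base-emitter loop: V_Th = I_B·R_Th + V_BE + (β+1)I_B·R_E, so I_B = (3.07 − 0.7) / (12.3 + 251×0.68) = 0.013 mA.
I_C = β·I_B = 250×0.013 = 3.24 mA, and I_E = (β+1)I_B = 3.25 mA.
V_CE = V_CC − I_C·R_C − I_E·R_E = 17 − 3.24×2.7 − 3.25×0.68 = 6.04 V.
V_CE = 6.04 V > 0.2 V confirms active-region operation.

V_CE ≈ 6 V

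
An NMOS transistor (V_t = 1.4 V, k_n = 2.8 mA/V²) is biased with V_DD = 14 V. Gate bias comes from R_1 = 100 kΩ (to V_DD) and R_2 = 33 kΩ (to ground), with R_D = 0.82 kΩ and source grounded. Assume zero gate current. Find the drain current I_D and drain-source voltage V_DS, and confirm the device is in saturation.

V_G = V_DD·R_2/(R_1+R_2) = 14×33/133 = 3.47 V. With the source grounded, V_GS = V_G = 3.47 V.
Assume saturation: I_D = (k_n/2)(V_GS − V_t)² = (2.8/2)×(3.47 − 1.4)² = 1.4×2.07² = 6.02 mA.
V_DS = V_DD − I_D·R_D = 14 − 6.02×0.82 = 9.06 V.
Saturation requires V_DS ≥ V_GS − V_t = 2.07 V; 9.06 ≥ 2.07 ✓.

I_D ≈ 6 mA, V_DS ≈ 9.1 V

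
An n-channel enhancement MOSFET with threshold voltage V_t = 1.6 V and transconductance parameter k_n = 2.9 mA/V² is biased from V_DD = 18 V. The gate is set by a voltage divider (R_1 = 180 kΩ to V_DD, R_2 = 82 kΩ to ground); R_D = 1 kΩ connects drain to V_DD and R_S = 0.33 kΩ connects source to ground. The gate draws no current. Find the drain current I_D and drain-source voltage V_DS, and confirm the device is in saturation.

I_D ≈ 6 mA, V_DS ≈ 10 V

V_G = V_DD·R_2/(R_1+R_2) = 18×82/262 = 5.63 V.
Assume saturation: I_D = (k_n/2)(V_GS − V_t)² with V_GS = V_G − I_D·R_S = 5.63 − 0.33·I_D.
Substituting gives 0.158·I_D² − 4.86·I_D + 23.6 = 0, with roots I_D = 6.04 or 24.7 mA.
The root I_D = 24.7 mA gives V_GS = -2.53 V ≤ V_t, so take I_D = 6.04 mA.
Then V_GS = 3.64 V and V_DS = V_DD − I_D(R_D+R_S) = 18 − 6.04×1.33 = 9.97 V.
Saturation requires V_DS ≥ V_GS − V_t = 2.04 V; 9.97 ≥ 2.04 ✓.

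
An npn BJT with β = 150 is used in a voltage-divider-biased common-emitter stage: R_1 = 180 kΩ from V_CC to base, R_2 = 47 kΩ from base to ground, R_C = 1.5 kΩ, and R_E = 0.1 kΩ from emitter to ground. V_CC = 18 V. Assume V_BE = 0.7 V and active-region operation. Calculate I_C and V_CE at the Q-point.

Thevenize the base divider: V_Th = V_CC·R_2/(R_1+R_2) = 18×47/227 = 3.73 V, R_Th = R_1‖R_2 = 37.3 kΩ.
Base-emitter loop: V_Th = I_B·R_Th + V_BE + (β+1)I_B·R_E, so I_B = (3.73 − 0.7) / (37.3 + 151×0.1) = 0.0578 mA.
I_C = β·I_B = 150×0.0578 = 8.67 mA, and I_E = (β+1)I_B = 8.73 mA.
V_CE = V_CC − I_C·R_C − I_E·R_E = 18 − 8.67×1.5 − 8.73×0.1 = 4.12 V.
V_CE = 4.12 V > 0.2 V confirms active-region operation.

I_C ≈ 8.7 mA, V_CE ≈ 4.1 V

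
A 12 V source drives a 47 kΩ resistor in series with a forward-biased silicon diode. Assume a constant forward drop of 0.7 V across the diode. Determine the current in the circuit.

I ≈ 0.24 mA

KVL around the loop: 12 = V_D + I·R = 0.7 + I × 47 kΩ.
So I = (12 − 0.7) / 47 kΩ = 11.3 / 47 = 0.24 mA.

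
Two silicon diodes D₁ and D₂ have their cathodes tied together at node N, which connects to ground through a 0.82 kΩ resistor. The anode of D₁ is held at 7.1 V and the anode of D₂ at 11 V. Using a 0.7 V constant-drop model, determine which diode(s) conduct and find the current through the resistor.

Assume both conduct. Then node N would need to be at both 7.1−0.7 = 6.4 V and 11−0.7 = 10.3 V, which is impossible.
Assume only D₂ conducts: V_N = 11 − 0.7 = 10.3 V, so I_R = 10.3/0.82 = 12.6 mA.
Check D₁: its anode-to-cathode voltage is 7.1 − 10.3 = -3.2 V < 0.7 V, so it is off. The assumption is consistent.

Only D₂ conducts; I_R ≈ 13 mA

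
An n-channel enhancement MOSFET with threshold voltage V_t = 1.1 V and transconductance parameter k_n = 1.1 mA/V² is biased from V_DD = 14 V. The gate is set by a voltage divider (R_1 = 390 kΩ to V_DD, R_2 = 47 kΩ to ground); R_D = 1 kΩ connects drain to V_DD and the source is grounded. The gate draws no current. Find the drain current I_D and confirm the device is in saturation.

V_G = V_DD·R_2/(R_1+R_2) = 14×47/437 = 1.51 V. With the source grounded, V_GS = V_G = 1.51 V.
Assume saturation: I_D = (k_n/2)(V_GS − V_t)² = (1.1/2)×(1.51 − 1.1)² = 0.55×0.406² = 0.0905 mA.
V_DS = V_DD − I_D·R_D = 14 − 0.0905×1 = 13.9 V.
Saturation requires V_DS ≥ V_GS − V_t = 0.406 V; 13.9 ≥ 0.406 ✓.

I_D ≈ 0.091 mA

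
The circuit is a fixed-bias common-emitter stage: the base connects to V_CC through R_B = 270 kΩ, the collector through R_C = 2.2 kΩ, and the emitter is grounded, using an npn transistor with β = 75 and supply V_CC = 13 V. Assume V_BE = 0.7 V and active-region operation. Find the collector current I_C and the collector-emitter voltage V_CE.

I_C ≈ 3.4 mA, V_CE ≈ 5.5 V

Base loop: V_CC = I_B·R_B + V_BE, so I_B = (13 − 0.7)/270 kΩ = 0.0456 mA.
In the active region I_C = β·I_B = 75 × 0.0456 = 3.42 mA.
Collector loop: V_CE = V_CC − I_C·R_C = 13 − 3.42×2.2 = 5.48 V.
Since V_CE = 5.48 V > V_CE(sat) ≈ 0.2 V, the transistor is in the active region as assumed.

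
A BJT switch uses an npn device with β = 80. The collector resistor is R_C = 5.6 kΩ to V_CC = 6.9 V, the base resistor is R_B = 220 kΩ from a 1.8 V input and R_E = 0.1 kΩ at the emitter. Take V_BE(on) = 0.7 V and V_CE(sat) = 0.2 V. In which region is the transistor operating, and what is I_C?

active; I_C ≈ 0.39 mA

Assume active. Base-emitter loop: I_B = (V_BB − V_BE)/(R_B + (β+1)R_E) = (1.8 − 0.7)/(220 + 81×0.1) = 0.00482 mA.
I_C = β·I_B = 80×0.00482 = 0.386 mA.
V_CE = V_CC − I_C·R_C − I_E·R_E = 6.9 − 0.386×5.6 − 0.391×0.1 = 4.7 V > V_CE(sat), so the active-region assumption holds.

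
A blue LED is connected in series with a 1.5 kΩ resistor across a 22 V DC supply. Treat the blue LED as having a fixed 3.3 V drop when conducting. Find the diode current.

I ≈ 12 mA

KVL around the loop: 22 = V_D + I·R = 3.3 + I × 1.5 kΩ.
So I = (22 − 3.3) / 1.5 kΩ = 18.7 / 1.5 = 12.5 mA.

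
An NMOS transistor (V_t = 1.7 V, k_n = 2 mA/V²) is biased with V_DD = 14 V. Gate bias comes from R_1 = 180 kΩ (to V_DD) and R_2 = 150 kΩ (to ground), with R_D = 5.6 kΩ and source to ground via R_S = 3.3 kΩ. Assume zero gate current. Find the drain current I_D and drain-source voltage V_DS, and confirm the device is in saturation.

V_G = V_DD·R_2/(R_1+R_2) = 14×150/330 = 6.36 V.
Assume saturation: I_D = (k_n/2)(V_GS − V_t)² with V_GS = V_G − I_D·R_S = 6.36 − 3.3·I_D.
Substituting gives 10.9·I_D² − 31.8·I_D + 21.7 = 0, with roots I_D = 1.1 or 1.82 mA.
The root I_D = 1.82 mA gives V_GS = 0.35 V ≤ V_t, so take I_D = 1.1 mA.
Then V_GS = 2.75 V and V_DS = V_DD − I_D(R_D+R_S) = 14 − 1.1×8.9 = 4.25 V.
Saturation requires V_DS ≥ V_GS − V_t = 1.05 V; 4.25 ≥ 1.05 ✓.

I_D ≈ 1.1 mA, V_DS ≈ 4.2 V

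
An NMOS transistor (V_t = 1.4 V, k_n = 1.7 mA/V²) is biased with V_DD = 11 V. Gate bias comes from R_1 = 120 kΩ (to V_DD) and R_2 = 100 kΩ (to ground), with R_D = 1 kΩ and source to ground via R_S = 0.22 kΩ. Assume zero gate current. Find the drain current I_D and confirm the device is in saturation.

I_D ≈ 5.2 mA

V_G = V_DD·R_2/(R_1+R_2) = 11×100/220 = 5 V.
Assume saturation: I_D = (k_n/2)(V_GS − V_t)² with V_GS = V_G − I_D·R_S = 5 − 0.22·I_D.
Substituting gives 0.0411·I_D² − 2.35·I_D + 11 = 0, with roots I_D = 5.16 or 51.9 mA.
The root I_D = 51.9 mA gives V_GS = -6.41 V ≤ V_t, so take I_D = 5.16 mA.
Then V_GS = 3.86 V and V_DS = V_DD − I_D(R_D+R_S) = 11 − 5.16×1.22 = 4.7 V.
Saturation requires V_DS ≥ V_GS − V_t = 2.46 V; 4.7 ≥ 2.46 ✓.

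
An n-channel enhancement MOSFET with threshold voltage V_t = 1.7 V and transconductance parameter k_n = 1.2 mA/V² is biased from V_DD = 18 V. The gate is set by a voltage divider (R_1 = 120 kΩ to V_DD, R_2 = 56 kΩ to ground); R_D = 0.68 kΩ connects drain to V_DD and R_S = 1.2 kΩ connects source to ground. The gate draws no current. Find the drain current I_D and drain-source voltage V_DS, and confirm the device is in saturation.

I_D ≈ 1.9 mA, V_DS ≈ 14 V

V_G = V_DD·R_2/(R_1+R_2) = 18×56/176 = 5.73 V.
Assume saturation: I_D = (k_n/2)(V_GS − V_t)² with V_GS = V_G − I_D·R_S = 5.73 − 1.2·I_D.
Substituting gives 0.864·I_D² − 6.8·I_D + 9.73 = 0, with roots I_D = 1.88 or 5.99 mA.
The root I_D = 5.99 mA gives V_GS = -1.46 V ≤ V_t, so take I_D = 1.88 mA.
Then V_GS = 3.47 V and V_DS = V_DD − I_D(R_D+R_S) = 18 − 1.88×1.88 = 14.5 V.
Saturation requires V_DS ≥ V_GS − V_t = 1.77 V; 14.5 ≥ 1.77 ✓.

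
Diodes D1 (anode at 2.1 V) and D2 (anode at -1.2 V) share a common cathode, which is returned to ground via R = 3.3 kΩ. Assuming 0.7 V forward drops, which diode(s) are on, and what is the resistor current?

Only D1 conducts; I_R ≈ 0.42 mA

Assume both conduct. Then node N would need to be at both 2.1−0.7 = 1.4 V and -1.2−0.7 = -1.9 V, which is impossible.
Assume only D1 conducts: V_N = 2.1 − 0.7 = 1.4 V, so I_R = 1.4/3.3 = 0.424 mA.
Check D2: its anode-to-cathode voltage is -1.2 − 1.4 = -2.6 V < 0.7 V, so it is off. The assumption is consistent.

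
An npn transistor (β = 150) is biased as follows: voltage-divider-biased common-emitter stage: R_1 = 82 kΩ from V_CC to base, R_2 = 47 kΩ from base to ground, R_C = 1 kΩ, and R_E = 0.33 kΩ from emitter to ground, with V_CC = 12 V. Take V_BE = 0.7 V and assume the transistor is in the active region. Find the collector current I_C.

I_C ≈ 6.9 mA

Thevenize the base divider: V_Th = V_CC·R_2/(R_1+R_2) = 12×47/129 = 4.37 V, R_Th = R_1‖R_2 = 29.9 kΩ.
Base-emitter loop: V_Th = I_B·R_Th + V_BE + (β+1)I_B·R_E, so I_B = (4.37 − 0.7) / (29.9 + 151×0.33) = 0.0461 mA.
I_C = β·I_B = 150×0.0461 = 6.91 mA, and I_E = (β+1)I_B = 6.96 mA.
V_CE = V_CC − I_C·R_C − I_E·R_E = 12 − 6.91×1 − 6.96×0.33 = 2.79 V.
V_CE = 2.79 V > 0.2 V confirms active-region operation.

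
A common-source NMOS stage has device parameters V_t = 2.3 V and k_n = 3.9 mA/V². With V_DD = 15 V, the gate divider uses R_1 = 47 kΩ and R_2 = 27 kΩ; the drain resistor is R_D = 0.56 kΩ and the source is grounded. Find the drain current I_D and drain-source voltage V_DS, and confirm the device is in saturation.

V_G = V_DD·R_2/(R_1+R_2) = 15×27/74 = 5.47 V. With the source grounded, V_GS = V_G = 5.47 V.
Assume saturation: I_D = (k_n/2)(V_GS − V_t)² = (3.9/2)×(5.47 − 2.3)² = 1.95×3.17² = 19.6 mA.
V_DS = V_DD − I_D·R_D = 15 − 19.6×0.56 = 4.01 V.
Saturation requires V_DS ≥ V_GS − V_t = 3.17 V; 4.01 ≥ 3.17 ✓.

I_D ≈ 20 mA, V_DS ≈ 4 V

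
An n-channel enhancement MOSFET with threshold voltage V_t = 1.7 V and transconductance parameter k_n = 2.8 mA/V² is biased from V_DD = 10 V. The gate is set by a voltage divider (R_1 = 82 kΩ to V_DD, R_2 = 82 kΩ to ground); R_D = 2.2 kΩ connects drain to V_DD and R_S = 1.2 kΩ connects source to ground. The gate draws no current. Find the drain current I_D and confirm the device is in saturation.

I_D ≈ 1.8 mA

V_G = V_DD·R_2/(R_1+R_2) = 10×82/164 = 5 V.
Assume saturation: I_D = (k_n/2)(V_GS − V_t)² with V_GS = V_G − I_D·R_S = 5 − 1.2·I_D.
Substituting gives 2.02·I_D² − 12.1·I_D + 15.2 = 0, with roots I_D = 1.8 or 4.19 mA.
The root I_D = 4.19 mA gives V_GS = -0.0304 V ≤ V_t, so take I_D = 1.8 mA.
Then V_GS = 2.84 V and V_DS = V_DD − I_D(R_D+R_S) = 10 − 1.8×3.4 = 3.87 V.
Saturation requires V_DS ≥ V_GS − V_t = 1.14 V; 3.87 ≥ 1.14 ✓.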